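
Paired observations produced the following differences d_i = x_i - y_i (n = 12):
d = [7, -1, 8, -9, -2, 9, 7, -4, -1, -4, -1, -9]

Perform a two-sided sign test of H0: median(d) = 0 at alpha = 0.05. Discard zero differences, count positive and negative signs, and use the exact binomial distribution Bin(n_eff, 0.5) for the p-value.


Step 1: Discard zero differences. Original n = 12; n_eff = number of nonzero differences = 12.
Nonzero differences (with sign): +7, -1, +8, -9, -2, +9, +7, -4, -1, -4, -1, -9
Step 2: Count signs: positive = 4, negative = 8.
Step 3: Under H0: P(positive) = 0.5, so the number of positives S ~ Bin(12, 0.5).
Step 4: Two-sided exact p-value = sum of Bin(12,0.5) probabilities at or below the observed probability = 0.387695.
Step 5: alpha = 0.05. fail to reject H0.

n_eff = 12, pos = 4, neg = 8, p = 0.387695, fail to reject H0.


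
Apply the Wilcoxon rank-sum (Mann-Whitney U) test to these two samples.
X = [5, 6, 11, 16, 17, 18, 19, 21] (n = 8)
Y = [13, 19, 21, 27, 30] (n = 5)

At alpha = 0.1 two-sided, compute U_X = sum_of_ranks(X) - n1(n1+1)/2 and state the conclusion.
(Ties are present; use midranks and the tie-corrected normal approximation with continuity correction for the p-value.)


Step 1: Combine and sort all 13 observations; assign midranks.
sorted (value, group): (5,X), (6,X), (11,X), (13,Y), (16,X), (17,X), (18,X), (19,X), (19,Y), (21,X), (21,Y), (27,Y), (30,Y)
ranks: 5->1, 6->2, 11->3, 13->4, 16->5, 17->6, 18->7, 19->8.5, 19->8.5, 21->10.5, 21->10.5, 27->12, 30->13
Step 2: Rank sum for X: R1 = 1 + 2 + 3 + 5 + 6 + 7 + 8.5 + 10.5 = 43.
Step 3: U_X = R1 - n1(n1+1)/2 = 43 - 8*9/2 = 43 - 36 = 7.
       U_Y = n1*n2 - U_X = 40 - 7 = 33.
Step 4: Ties are present, so use the tie-corrected normal approximation (with continuity correction) for the p-value.
Step 5: p-value = 0.066526; compare to alpha = 0.1. reject H0.

U_X = 7, p = 0.066526, reject H0 at alpha = 0.1.


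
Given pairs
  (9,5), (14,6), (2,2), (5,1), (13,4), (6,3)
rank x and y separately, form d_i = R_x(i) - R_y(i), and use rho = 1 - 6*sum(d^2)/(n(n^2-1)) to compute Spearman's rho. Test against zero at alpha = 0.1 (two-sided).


Step 1: Rank x and y separately (midranks; no ties here).
rank(x): 9->4, 14->6, 2->1, 5->2, 13->5, 6->3
rank(y): 5->5, 6->6, 2->2, 1->1, 4->4, 3->3
Step 2: d_i = R_x(i) - R_y(i); compute d_i^2.
  (4-5)^2=1, (6-6)^2=0, (1-2)^2=1, (2-1)^2=1, (5-4)^2=1, (3-3)^2=0
sum(d^2) = 4.
Step 3: rho = 1 - 6*4 / (6*(6^2 - 1)) = 1 - 24/210 = 0.885714.
Step 4: Under H0, t = rho * sqrt((n-2)/(1-rho^2)) = 3.8158 ~ t(4).
Step 5: Two-sided p-value from the t-distribution with 4 df = 0.018845.
Step 6: alpha = 0.1. reject H0.

rho = 0.8857, p = 0.018845, reject H0 at alpha = 0.1.


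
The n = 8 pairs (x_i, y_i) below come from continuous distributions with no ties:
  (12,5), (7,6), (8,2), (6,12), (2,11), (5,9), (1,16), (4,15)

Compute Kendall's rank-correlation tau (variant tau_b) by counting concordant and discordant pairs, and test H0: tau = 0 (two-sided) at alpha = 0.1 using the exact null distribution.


Step 1: Enumerate the 28 unordered pairs (i,j) with i<j and classify each by sign(x_j-x_i) * sign(y_j-y_i).
  (1,2):dx=-5,dy=+1->D; (1,3):dx=-4,dy=-3->C; (1,4):dx=-6,dy=+7->D; (1,5):dx=-10,dy=+6->D
  (1,6):dx=-7,dy=+4->D; (1,7):dx=-11,dy=+11->D; (1,8):dx=-8,dy=+10->D; (2,3):dx=+1,dy=-4->D
  (2,4):dx=-1,dy=+6->D; (2,5):dx=-5,dy=+5->D; (2,6):dx=-2,dy=+3->D; (2,7):dx=-6,dy=+10->D
  (2,8):dx=-3,dy=+9->D; (3,4):dx=-2,dy=+10->D; (3,5):dx=-6,dy=+9->D; (3,6):dx=-3,dy=+7->D
  (3,7):dx=-7,dy=+14->D; (3,8):dx=-4,dy=+13->D; (4,5):dx=-4,dy=-1->C; (4,6):dx=-1,dy=-3->C
  (4,7):dx=-5,dy=+4->D; (4,8):dx=-2,dy=+3->D; (5,6):dx=+3,dy=-2->D; (5,7):dx=-1,dy=+5->D
  (5,8):dx=+2,dy=+4->C; (6,7):dx=-4,dy=+7->D; (6,8):dx=-1,dy=+6->D; (7,8):dx=+3,dy=-1->D
Step 2: C = 4, D = 24, total pairs = 28.
Step 3: tau = (C - D)/(n(n-1)/2) = (4 - 24)/28 = -0.714286.
Step 4: Exact two-sided p-value (enumerate n! = 40320 permutations of y under H0): p = 0.014137.
Step 5: alpha = 0.1. reject H0.

tau_b = -0.7143 (C=4, D=24), p = 0.014137, reject H0.


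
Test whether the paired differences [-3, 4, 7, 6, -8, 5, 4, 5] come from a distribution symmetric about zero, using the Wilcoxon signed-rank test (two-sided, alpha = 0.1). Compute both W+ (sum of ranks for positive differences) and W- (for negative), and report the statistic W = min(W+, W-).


Step 1: Drop any zero differences (none here) and take |d_i|.
|d| = [3, 4, 7, 6, 8, 5, 4, 5]
Step 2: Midrank |d_i| (ties get averaged ranks).
ranks: |3|->1, |4|->2.5, |7|->7, |6|->6, |8|->8, |5|->4.5, |4|->2.5, |5|->4.5
Step 3: Attach original signs; sum ranks with positive sign and with negative sign.
W+ = 2.5 + 7 + 6 + 4.5 + 2.5 + 4.5 = 27
W- = 1 + 8 = 9
(Check: W+ + W- = 36 should equal n(n+1)/2 = 36.)
Step 4: Test statistic W = min(W+, W-) = 9.
Step 5: Ties in |d|, so use the tie-corrected normal approximation.
        E[W] = n(n+1)/4 = 8*9/4 = 18.
        Tie groups: |d|=4 (t=2), |d|=5 (t=2); sum(t^3 - t) = 12.
        Var[W] = n(n+1)(2n+1)/24 - sum(t^3-t)/48 = 1224/24 - 12/48 = 50.75.
        z = (W - E[W]) / sqrt(Var[W]) = (9 - 18) / 7.1239 = -1.2634.
        Two-sided p = 2*Phi(z) = 0.206463.
Step 6: alpha = 0.1. fail to reject H0.

W+ = 27, W- = 9, W = min = 9, p = 0.206463, fail to reject H0.


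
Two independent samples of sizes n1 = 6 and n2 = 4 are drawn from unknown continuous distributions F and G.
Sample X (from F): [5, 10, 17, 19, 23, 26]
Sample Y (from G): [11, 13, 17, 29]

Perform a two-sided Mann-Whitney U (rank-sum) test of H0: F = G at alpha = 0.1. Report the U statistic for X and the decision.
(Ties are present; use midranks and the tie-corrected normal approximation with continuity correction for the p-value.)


Step 1: Combine and sort all 10 observations; assign midranks.
sorted (value, group): (5,X), (10,X), (11,Y), (13,Y), (17,X), (17,Y), (19,X), (23,X), (26,X), (29,Y)
ranks: 5->1, 10->2, 11->3, 13->4, 17->5.5, 17->5.5, 19->7, 23->8, 26->9, 29->10
Step 2: Rank sum for X: R1 = 1 + 2 + 5.5 + 7 + 8 + 9 = 32.5.
Step 3: U_X = R1 - n1(n1+1)/2 = 32.5 - 6*7/2 = 32.5 - 21 = 11.5.
       U_Y = n1*n2 - U_X = 24 - 11.5 = 12.5.
Step 4: Ties are present, so use the tie-corrected normal approximation (with continuity correction) for the p-value.
Step 5: p-value = 1.000000; compare to alpha = 0.1. fail to reject H0.

U_X = 11.5, p = 1.000000, fail to reject H0 at alpha = 0.1.


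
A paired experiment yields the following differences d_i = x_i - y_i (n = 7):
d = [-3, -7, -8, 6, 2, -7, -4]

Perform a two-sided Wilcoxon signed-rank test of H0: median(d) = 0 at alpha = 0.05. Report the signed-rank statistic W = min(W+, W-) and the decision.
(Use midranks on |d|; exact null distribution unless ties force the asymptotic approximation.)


Step 1: Drop any zero differences (none here) and take |d_i|.
|d| = [3, 7, 8, 6, 2, 7, 4]
Step 2: Midrank |d_i| (ties get averaged ranks).
ranks: |3|->2, |7|->5.5, |8|->7, |6|->4, |2|->1, |7|->5.5, |4|->3
Step 3: Attach original signs; sum ranks with positive sign and with negative sign.
W+ = 4 + 1 = 5
W- = 2 + 5.5 + 7 + 5.5 + 3 = 23
(Check: W+ + W- = 28 should equal n(n+1)/2 = 28.)
Step 4: Test statistic W = min(W+, W-) = 5.
Step 5: Ties in |d|, so use the tie-corrected normal approximation.
        E[W] = n(n+1)/4 = 7*8/4 = 14.
        Tie groups: |d|=7 (t=2); sum(t^3 - t) = 6.
        Var[W] = n(n+1)(2n+1)/24 - sum(t^3-t)/48 = 840/24 - 6/48 = 34.875.
        z = (W - E[W]) / sqrt(Var[W]) = (5 - 14) / 5.9055 = -1.5240.
        Two-sided p = 2*Phi(z) = 0.127508.
Step 6: alpha = 0.05. fail to reject H0.

W+ = 5, W- = 23, W = min = 5, p = 0.127508, fail to reject H0.


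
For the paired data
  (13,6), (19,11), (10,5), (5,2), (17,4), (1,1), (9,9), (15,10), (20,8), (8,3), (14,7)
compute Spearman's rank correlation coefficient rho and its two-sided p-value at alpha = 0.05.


Step 1: Rank x and y separately (midranks; no ties here).
rank(x): 13->6, 19->10, 10->5, 5->2, 17->9, 1->1, 9->4, 15->8, 20->11, 8->3, 14->7
rank(y): 6->6, 11->11, 5->5, 2->2, 4->4, 1->1, 9->9, 10->10, 8->8, 3->3, 7->7
Step 2: d_i = R_x(i) - R_y(i); compute d_i^2.
  (6-6)^2=0, (10-11)^2=1, (5-5)^2=0, (2-2)^2=0, (9-4)^2=25, (1-1)^2=0, (4-9)^2=25, (8-10)^2=4, (11-8)^2=9, (3-3)^2=0, (7-7)^2=0
sum(d^2) = 64.
Step 3: rho = 1 - 6*64 / (11*(11^2 - 1)) = 1 - 384/1320 = 0.709091.
Step 4: Under H0, t = rho * sqrt((n-2)/(1-rho^2)) = 3.0169 ~ t(9).
Step 5: Two-sided p-value from the t-distribution with 9 df = 0.014552.
Step 6: alpha = 0.05. reject H0.

rho = 0.7091, p = 0.014552, reject H0 at alpha = 0.05.


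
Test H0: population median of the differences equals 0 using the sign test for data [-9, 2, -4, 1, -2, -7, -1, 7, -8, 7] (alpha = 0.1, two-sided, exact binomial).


Step 1: Discard zero differences. Original n = 10; n_eff = number of nonzero differences = 10.
Nonzero differences (with sign): -9, +2, -4, +1, -2, -7, -1, +7, -8, +7
Step 2: Count signs: positive = 4, negative = 6.
Step 3: Under H0: P(positive) = 0.5, so the number of positives S ~ Bin(10, 0.5).
Step 4: Two-sided exact p-value = sum of Bin(10,0.5) probabilities at or below the observed probability = 0.753906.
Step 5: alpha = 0.1. fail to reject H0.

n_eff = 10, pos = 4, neg = 6, p = 0.753906, fail to reject H0.


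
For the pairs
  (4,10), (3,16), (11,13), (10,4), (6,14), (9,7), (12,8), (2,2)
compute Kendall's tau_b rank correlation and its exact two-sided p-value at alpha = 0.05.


Step 1: Enumerate the 28 unordered pairs (i,j) with i<j and classify each by sign(x_j-x_i) * sign(y_j-y_i).
  (1,2):dx=-1,dy=+6->D; (1,3):dx=+7,dy=+3->C; (1,4):dx=+6,dy=-6->D; (1,5):dx=+2,dy=+4->C
  (1,6):dx=+5,dy=-3->D; (1,7):dx=+8,dy=-2->D; (1,8):dx=-2,dy=-8->C; (2,3):dx=+8,dy=-3->D
  (2,4):dx=+7,dy=-12->D; (2,5):dx=+3,dy=-2->D; (2,6):dx=+6,dy=-9->D; (2,7):dx=+9,dy=-8->D
  (2,8):dx=-1,dy=-14->C; (3,4):dx=-1,dy=-9->C; (3,5):dx=-5,dy=+1->D; (3,6):dx=-2,dy=-6->C
  (3,7):dx=+1,dy=-5->D; (3,8):dx=-9,dy=-11->C; (4,5):dx=-4,dy=+10->D; (4,6):dx=-1,dy=+3->D
  (4,7):dx=+2,dy=+4->C; (4,8):dx=-8,dy=-2->C; (5,6):dx=+3,dy=-7->D; (5,7):dx=+6,dy=-6->D
  (5,8):dx=-4,dy=-12->C; (6,7):dx=+3,dy=+1->C; (6,8):dx=-7,dy=-5->C; (7,8):dx=-10,dy=-6->C
Step 2: C = 13, D = 15, total pairs = 28.
Step 3: tau = (C - D)/(n(n-1)/2) = (13 - 15)/28 = -0.071429.
Step 4: Exact two-sided p-value (enumerate n! = 40320 permutations of y under H0): p = 0.904861.
Step 5: alpha = 0.05. fail to reject H0.

tau_b = -0.0714 (C=13, D=15), p = 0.904861, fail to reject H0.


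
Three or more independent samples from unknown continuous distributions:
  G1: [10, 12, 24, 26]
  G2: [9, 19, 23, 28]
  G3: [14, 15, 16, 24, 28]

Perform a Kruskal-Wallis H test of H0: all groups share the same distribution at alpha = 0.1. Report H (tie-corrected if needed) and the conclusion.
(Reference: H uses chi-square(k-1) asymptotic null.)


Step 1: Combine all N = 13 observations and assign midranks.
sorted (value, group, rank): (9,G2,1), (10,G1,2), (12,G1,3), (14,G3,4), (15,G3,5), (16,G3,6), (19,G2,7), (23,G2,8), (24,G1,9.5), (24,G3,9.5), (26,G1,11), (28,G2,12.5), (28,G3,12.5)
Step 2: Sum ranks within each group.
R_1 = 25.5 (n_1 = 4)
R_2 = 28.5 (n_2 = 4)
R_3 = 37 (n_3 = 5)
Step 3: H = 12/(N(N+1)) * sum(R_i^2/n_i) - 3(N+1)
     = 12/(13*14) * (25.5^2/4 + 28.5^2/4 + 37^2/5) - 3*14
     = 0.065934 * 639.425 - 42
     = 0.159890.
Step 4: Ties present; correction factor C = 1 - 12/(13^3 - 13) = 0.994505. Corrected H = 0.159890 / 0.994505 = 0.160773.
Step 5: Under H0, H ~ chi^2(2); p-value = 0.922759.
Step 6: alpha = 0.1. fail to reject H0.

H = 0.1608, df = 2, p = 0.922759, fail to reject H0.


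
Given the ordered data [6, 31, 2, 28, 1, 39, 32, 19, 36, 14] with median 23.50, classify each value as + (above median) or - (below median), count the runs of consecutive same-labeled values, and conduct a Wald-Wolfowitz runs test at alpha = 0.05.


Step 1: Compute median = 23.50; label A = above, B = below.
Labels in order: BABABAABAB  (n_A = 5, n_B = 5)
Step 2: Count runs R = 9.
Step 3: Under H0 (random ordering), E[R] = 2*n_A*n_B/(n_A+n_B) + 1 = 2*5*5/10 + 1 = 6.0000.
        Var[R] = 2*n_A*n_B*(2*n_A*n_B - n_A - n_B) / ((n_A+n_B)^2 * (n_A+n_B-1)) = 2000/900 = 2.2222.
        SD[R] = 1.4907.
Step 4: Continuity-corrected z = (R - 0.5 - E[R]) / SD[R] = (9 - 0.5 - 6.0000) / 1.4907 = 1.6771.
Step 5: Two-sided p-value via normal approximation = 2*(1 - Phi(|z|)) = 0.093533.
Step 6: alpha = 0.05. fail to reject H0.

R = 9, z = 1.6771, p = 0.093533, fail to reject H0.


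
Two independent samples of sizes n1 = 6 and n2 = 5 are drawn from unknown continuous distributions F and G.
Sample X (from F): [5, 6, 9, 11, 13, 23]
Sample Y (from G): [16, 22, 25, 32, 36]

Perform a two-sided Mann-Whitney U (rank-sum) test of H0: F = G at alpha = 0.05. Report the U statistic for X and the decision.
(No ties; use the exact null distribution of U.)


Step 1: Combine and sort all 11 observations; assign midranks.
sorted (value, group): (5,X), (6,X), (9,X), (11,X), (13,X), (16,Y), (22,Y), (23,X), (25,Y), (32,Y), (36,Y)
ranks: 5->1, 6->2, 9->3, 11->4, 13->5, 16->6, 22->7, 23->8, 25->9, 32->10, 36->11
Step 2: Rank sum for X: R1 = 1 + 2 + 3 + 4 + 5 + 8 = 23.
Step 3: U_X = R1 - n1(n1+1)/2 = 23 - 6*7/2 = 23 - 21 = 2.
       U_Y = n1*n2 - U_X = 30 - 2 = 28.
Step 4: No ties, so the exact null distribution of U (based on enumerating the C(11,6) = 462 equally likely rank assignments) gives the two-sided p-value.
Step 5: p-value = 0.017316; compare to alpha = 0.05. reject H0.

U_X = 2, p = 0.017316, reject H0 at alpha = 0.05.


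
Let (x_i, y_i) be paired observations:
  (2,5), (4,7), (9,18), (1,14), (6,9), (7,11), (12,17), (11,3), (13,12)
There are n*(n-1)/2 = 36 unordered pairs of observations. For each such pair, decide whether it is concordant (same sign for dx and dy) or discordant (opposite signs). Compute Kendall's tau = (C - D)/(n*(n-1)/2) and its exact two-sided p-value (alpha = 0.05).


Step 1: Enumerate the 36 unordered pairs (i,j) with i<j and classify each by sign(x_j-x_i) * sign(y_j-y_i).
  (1,2):dx=+2,dy=+2->C; (1,3):dx=+7,dy=+13->C; (1,4):dx=-1,dy=+9->D; (1,5):dx=+4,dy=+4->C
  (1,6):dx=+5,dy=+6->C; (1,7):dx=+10,dy=+12->C; (1,8):dx=+9,dy=-2->D; (1,9):dx=+11,dy=+7->C
  (2,3):dx=+5,dy=+11->C; (2,4):dx=-3,dy=+7->D; (2,5):dx=+2,dy=+2->C; (2,6):dx=+3,dy=+4->C
  (2,7):dx=+8,dy=+10->C; (2,8):dx=+7,dy=-4->D; (2,9):dx=+9,dy=+5->C; (3,4):dx=-8,dy=-4->C
  (3,5):dx=-3,dy=-9->C; (3,6):dx=-2,dy=-7->C; (3,7):dx=+3,dy=-1->D; (3,8):dx=+2,dy=-15->D
  (3,9):dx=+4,dy=-6->D; (4,5):dx=+5,dy=-5->D; (4,6):dx=+6,dy=-3->D; (4,7):dx=+11,dy=+3->C
  (4,8):dx=+10,dy=-11->D; (4,9):dx=+12,dy=-2->D; (5,6):dx=+1,dy=+2->C; (5,7):dx=+6,dy=+8->C
  (5,8):dx=+5,dy=-6->D; (5,9):dx=+7,dy=+3->C; (6,7):dx=+5,dy=+6->C; (6,8):dx=+4,dy=-8->D
  (6,9):dx=+6,dy=+1->C; (7,8):dx=-1,dy=-14->C; (7,9):dx=+1,dy=-5->D; (8,9):dx=+2,dy=+9->C
Step 2: C = 22, D = 14, total pairs = 36.
Step 3: tau = (C - D)/(n(n-1)/2) = (22 - 14)/36 = 0.222222.
Step 4: Exact two-sided p-value (enumerate n! = 362880 permutations of y under H0): p = 0.476709.
Step 5: alpha = 0.05. fail to reject H0.

tau_b = 0.2222 (C=22, D=14), p = 0.476709, fail to reject H0.


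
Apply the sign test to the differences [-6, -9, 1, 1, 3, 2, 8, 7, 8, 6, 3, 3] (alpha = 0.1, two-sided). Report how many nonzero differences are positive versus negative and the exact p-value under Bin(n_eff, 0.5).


Step 1: Discard zero differences. Original n = 12; n_eff = number of nonzero differences = 12.
Nonzero differences (with sign): -6, -9, +1, +1, +3, +2, +8, +7, +8, +6, +3, +3
Step 2: Count signs: positive = 10, negative = 2.
Step 3: Under H0: P(positive) = 0.5, so the number of positives S ~ Bin(12, 0.5).
Step 4: Two-sided exact p-value = sum of Bin(12,0.5) probabilities at or below the observed probability = 0.038574.
Step 5: alpha = 0.1. reject H0.

n_eff = 12, pos = 10, neg = 2, p = 0.038574, reject H0.


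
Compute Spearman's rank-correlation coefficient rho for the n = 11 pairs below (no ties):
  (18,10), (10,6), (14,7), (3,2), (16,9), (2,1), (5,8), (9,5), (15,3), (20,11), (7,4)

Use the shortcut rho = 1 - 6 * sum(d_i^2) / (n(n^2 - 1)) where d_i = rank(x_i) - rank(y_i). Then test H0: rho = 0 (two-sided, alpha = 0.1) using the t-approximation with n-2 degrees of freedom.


Step 1: Rank x and y separately (midranks; no ties here).
rank(x): 18->10, 10->6, 14->7, 3->2, 16->9, 2->1, 5->3, 9->5, 15->8, 20->11, 7->4
rank(y): 10->10, 6->6, 7->7, 2->2, 9->9, 1->1, 8->8, 5->5, 3->3, 11->11, 4->4
Step 2: d_i = R_x(i) - R_y(i); compute d_i^2.
  (10-10)^2=0, (6-6)^2=0, (7-7)^2=0, (2-2)^2=0, (9-9)^2=0, (1-1)^2=0, (3-8)^2=25, (5-5)^2=0, (8-3)^2=25, (11-11)^2=0, (4-4)^2=0
sum(d^2) = 50.
Step 3: rho = 1 - 6*50 / (11*(11^2 - 1)) = 1 - 300/1320 = 0.772727.
Step 4: Under H0, t = rho * sqrt((n-2)/(1-rho^2)) = 3.6522 ~ t(9).
Step 5: Two-sided p-value from the t-distribution with 9 df = 0.005299.
Step 6: alpha = 0.1. reject H0.

rho = 0.7727, p = 0.005299, reject H0 at alpha = 0.1.


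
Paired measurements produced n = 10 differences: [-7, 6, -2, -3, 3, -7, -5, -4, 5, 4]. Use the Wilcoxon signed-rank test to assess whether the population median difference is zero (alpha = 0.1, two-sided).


Step 1: Drop any zero differences (none here) and take |d_i|.
|d| = [7, 6, 2, 3, 3, 7, 5, 4, 5, 4]
Step 2: Midrank |d_i| (ties get averaged ranks).
ranks: |7|->9.5, |6|->8, |2|->1, |3|->2.5, |3|->2.5, |7|->9.5, |5|->6.5, |4|->4.5, |5|->6.5, |4|->4.5
Step 3: Attach original signs; sum ranks with positive sign and with negative sign.
W+ = 8 + 2.5 + 6.5 + 4.5 = 21.5
W- = 9.5 + 1 + 2.5 + 9.5 + 6.5 + 4.5 = 33.5
(Check: W+ + W- = 55 should equal n(n+1)/2 = 55.)
Step 4: Test statistic W = min(W+, W-) = 21.5.
Step 5: Ties in |d|, so use the tie-corrected normal approximation.
        E[W] = n(n+1)/4 = 10*11/4 = 27.5.
        Tie groups: |d|=3 (t=2), |d|=4 (t=2), |d|=5 (t=2), |d|=7 (t=2); sum(t^3 - t) = 24.
        Var[W] = n(n+1)(2n+1)/24 - sum(t^3-t)/48 = 2310/24 - 24/48 = 95.75.
        z = (W - E[W]) / sqrt(Var[W]) = (21.5 - 27.5) / 9.7852 = -0.6132.
        Two-sided p = 2*Phi(z) = 0.539763.
Step 6: alpha = 0.1. fail to reject H0.

W+ = 21.5, W- = 33.5, W = min = 21.5, p = 0.539763, fail to reject H0.


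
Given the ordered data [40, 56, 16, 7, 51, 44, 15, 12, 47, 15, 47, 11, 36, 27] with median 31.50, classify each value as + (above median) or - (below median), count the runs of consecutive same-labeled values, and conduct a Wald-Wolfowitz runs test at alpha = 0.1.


Step 1: Compute median = 31.50; label A = above, B = below.
Labels in order: AABBAABBABABAB  (n_A = 7, n_B = 7)
Step 2: Count runs R = 10.
Step 3: Under H0 (random ordering), E[R] = 2*n_A*n_B/(n_A+n_B) + 1 = 2*7*7/14 + 1 = 8.0000.
        Var[R] = 2*n_A*n_B*(2*n_A*n_B - n_A - n_B) / ((n_A+n_B)^2 * (n_A+n_B-1)) = 8232/2548 = 3.2308.
        SD[R] = 1.7974.
Step 4: Continuity-corrected z = (R - 0.5 - E[R]) / SD[R] = (10 - 0.5 - 8.0000) / 1.7974 = 0.8345.
Step 5: Two-sided p-value via normal approximation = 2*(1 - Phi(|z|)) = 0.403986.
Step 6: alpha = 0.1. fail to reject H0.

R = 10, z = 0.8345, p = 0.403986, fail to reject H0.


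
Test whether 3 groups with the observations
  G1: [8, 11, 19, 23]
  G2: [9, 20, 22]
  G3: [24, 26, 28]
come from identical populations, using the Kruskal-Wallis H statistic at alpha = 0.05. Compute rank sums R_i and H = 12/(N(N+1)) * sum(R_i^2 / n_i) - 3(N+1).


Step 1: Combine all N = 10 observations and assign midranks.
sorted (value, group, rank): (8,G1,1), (9,G2,2), (11,G1,3), (19,G1,4), (20,G2,5), (22,G2,6), (23,G1,7), (24,G3,8), (26,G3,9), (28,G3,10)
Step 2: Sum ranks within each group.
R_1 = 15 (n_1 = 4)
R_2 = 13 (n_2 = 3)
R_3 = 27 (n_3 = 3)
Step 3: H = 12/(N(N+1)) * sum(R_i^2/n_i) - 3(N+1)
     = 12/(10*11) * (15^2/4 + 13^2/3 + 27^2/3) - 3*11
     = 0.109091 * 355.583 - 33
     = 5.790909.
Step 4: No ties, so H is used without correction.
Step 5: Under H0, H ~ chi^2(2); p-value = 0.055274.
Step 6: alpha = 0.05. fail to reject H0.

H = 5.7909, df = 2, p = 0.055274, fail to reject H0.


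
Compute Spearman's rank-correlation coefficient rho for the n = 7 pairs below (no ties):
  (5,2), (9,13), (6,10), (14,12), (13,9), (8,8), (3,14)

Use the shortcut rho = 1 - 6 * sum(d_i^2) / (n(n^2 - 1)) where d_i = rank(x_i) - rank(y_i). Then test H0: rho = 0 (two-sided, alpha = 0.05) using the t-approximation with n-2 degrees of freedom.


Step 1: Rank x and y separately (midranks; no ties here).
rank(x): 5->2, 9->5, 6->3, 14->7, 13->6, 8->4, 3->1
rank(y): 2->1, 13->6, 10->4, 12->5, 9->3, 8->2, 14->7
Step 2: d_i = R_x(i) - R_y(i); compute d_i^2.
  (2-1)^2=1, (5-6)^2=1, (3-4)^2=1, (7-5)^2=4, (6-3)^2=9, (4-2)^2=4, (1-7)^2=36
sum(d^2) = 56.
Step 3: rho = 1 - 6*56 / (7*(7^2 - 1)) = 1 - 336/336 = 0.000000.
Step 4: Under H0, t = rho * sqrt((n-2)/(1-rho^2)) = 0.0000 ~ t(5).
Step 5: Two-sided p-value from the t-distribution with 5 df = 1.000000.
Step 6: alpha = 0.05. fail to reject H0.

rho = 0.0000, p = 1.000000, fail to reject H0 at alpha = 0.05.


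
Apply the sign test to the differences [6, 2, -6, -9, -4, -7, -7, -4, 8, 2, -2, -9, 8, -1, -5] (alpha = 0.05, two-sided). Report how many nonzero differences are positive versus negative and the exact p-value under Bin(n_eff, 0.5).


Step 1: Discard zero differences. Original n = 15; n_eff = number of nonzero differences = 15.
Nonzero differences (with sign): +6, +2, -6, -9, -4, -7, -7, -4, +8, +2, -2, -9, +8, -1, -5
Step 2: Count signs: positive = 5, negative = 10.
Step 3: Under H0: P(positive) = 0.5, so the number of positives S ~ Bin(15, 0.5).
Step 4: Two-sided exact p-value = sum of Bin(15,0.5) probabilities at or below the observed probability = 0.301758.
Step 5: alpha = 0.05. fail to reject H0.

n_eff = 15, pos = 5, neg = 10, p = 0.301758, fail to reject H0.


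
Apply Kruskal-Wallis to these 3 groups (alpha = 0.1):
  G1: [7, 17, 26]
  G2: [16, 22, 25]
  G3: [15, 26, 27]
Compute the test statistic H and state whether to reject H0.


Step 1: Combine all N = 9 observations and assign midranks.
sorted (value, group, rank): (7,G1,1), (15,G3,2), (16,G2,3), (17,G1,4), (22,G2,5), (25,G2,6), (26,G1,7.5), (26,G3,7.5), (27,G3,9)
Step 2: Sum ranks within each group.
R_1 = 12.5 (n_1 = 3)
R_2 = 14 (n_2 = 3)
R_3 = 18.5 (n_3 = 3)
Step 3: H = 12/(N(N+1)) * sum(R_i^2/n_i) - 3(N+1)
     = 12/(9*10) * (12.5^2/3 + 14^2/3 + 18.5^2/3) - 3*10
     = 0.133333 * 231.5 - 30
     = 0.866667.
Step 4: Ties present; correction factor C = 1 - 6/(9^3 - 9) = 0.991667. Corrected H = 0.866667 / 0.991667 = 0.873950.
Step 5: Under H0, H ~ chi^2(2); p-value = 0.645988.
Step 6: alpha = 0.1. fail to reject H0.

H = 0.8739, df = 2, p = 0.645988, fail to reject H0.


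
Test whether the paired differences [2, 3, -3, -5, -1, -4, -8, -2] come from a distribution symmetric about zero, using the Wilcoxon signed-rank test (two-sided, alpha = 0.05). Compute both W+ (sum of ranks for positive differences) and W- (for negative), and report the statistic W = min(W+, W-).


Step 1: Drop any zero differences (none here) and take |d_i|.
|d| = [2, 3, 3, 5, 1, 4, 8, 2]
Step 2: Midrank |d_i| (ties get averaged ranks).
ranks: |2|->2.5, |3|->4.5, |3|->4.5, |5|->7, |1|->1, |4|->6, |8|->8, |2|->2.5
Step 3: Attach original signs; sum ranks with positive sign and with negative sign.
W+ = 2.5 + 4.5 = 7
W- = 4.5 + 7 + 1 + 6 + 8 + 2.5 = 29
(Check: W+ + W- = 36 should equal n(n+1)/2 = 36.)
Step 4: Test statistic W = min(W+, W-) = 7.
Step 5: Ties in |d|, so use the tie-corrected normal approximation.
        E[W] = n(n+1)/4 = 8*9/4 = 18.
        Tie groups: |d|=2 (t=2), |d|=3 (t=2); sum(t^3 - t) = 12.
        Var[W] = n(n+1)(2n+1)/24 - sum(t^3-t)/48 = 1224/24 - 12/48 = 50.75.
        z = (W - E[W]) / sqrt(Var[W]) = (7 - 18) / 7.1239 = -1.5441.
        Two-sided p = 2*Phi(z) = 0.122565.
Step 6: alpha = 0.05. fail to reject H0.

W+ = 7, W- = 29, W = min = 7, p = 0.122565, fail to reject H0.


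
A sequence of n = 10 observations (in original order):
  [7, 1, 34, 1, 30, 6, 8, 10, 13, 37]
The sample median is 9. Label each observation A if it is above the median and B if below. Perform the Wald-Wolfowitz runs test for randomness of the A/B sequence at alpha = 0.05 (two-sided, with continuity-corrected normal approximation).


Step 1: Compute median = 9; label A = above, B = below.
Labels in order: BBABABBAAA  (n_A = 5, n_B = 5)
Step 2: Count runs R = 6.
Step 3: Under H0 (random ordering), E[R] = 2*n_A*n_B/(n_A+n_B) + 1 = 2*5*5/10 + 1 = 6.0000.
        Var[R] = 2*n_A*n_B*(2*n_A*n_B - n_A - n_B) / ((n_A+n_B)^2 * (n_A+n_B-1)) = 2000/900 = 2.2222.
        SD[R] = 1.4907.
Step 4: R = E[R], so z = 0 with no continuity correction.
Step 5: Two-sided p-value via normal approximation = 2*(1 - Phi(|z|)) = 1.000000.
Step 6: alpha = 0.05. fail to reject H0.

R = 6, z = 0.0000, p = 1.000000, fail to reject H0.


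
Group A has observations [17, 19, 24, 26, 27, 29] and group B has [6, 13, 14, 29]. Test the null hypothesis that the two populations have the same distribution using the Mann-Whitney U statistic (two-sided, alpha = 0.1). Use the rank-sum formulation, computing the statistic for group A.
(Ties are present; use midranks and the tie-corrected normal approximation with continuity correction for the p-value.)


Step 1: Combine and sort all 10 observations; assign midranks.
sorted (value, group): (6,Y), (13,Y), (14,Y), (17,X), (19,X), (24,X), (26,X), (27,X), (29,X), (29,Y)
ranks: 6->1, 13->2, 14->3, 17->4, 19->5, 24->6, 26->7, 27->8, 29->9.5, 29->9.5
Step 2: Rank sum for X: R1 = 4 + 5 + 6 + 7 + 8 + 9.5 = 39.5.
Step 3: U_X = R1 - n1(n1+1)/2 = 39.5 - 6*7/2 = 39.5 - 21 = 18.5.
       U_Y = n1*n2 - U_X = 24 - 18.5 = 5.5.
Step 4: Ties are present, so use the tie-corrected normal approximation (with continuity correction) for the p-value.
Step 5: p-value = 0.199458; compare to alpha = 0.1. fail to reject H0.

U_X = 18.5, p = 0.199458, fail to reject H0 at alpha = 0.1.


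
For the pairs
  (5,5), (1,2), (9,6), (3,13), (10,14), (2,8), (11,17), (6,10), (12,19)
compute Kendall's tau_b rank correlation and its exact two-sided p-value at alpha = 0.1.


Step 1: Enumerate the 36 unordered pairs (i,j) with i<j and classify each by sign(x_j-x_i) * sign(y_j-y_i).
  (1,2):dx=-4,dy=-3->C; (1,3):dx=+4,dy=+1->C; (1,4):dx=-2,dy=+8->D; (1,5):dx=+5,dy=+9->C
  (1,6):dx=-3,dy=+3->D; (1,7):dx=+6,dy=+12->C; (1,8):dx=+1,dy=+5->C; (1,9):dx=+7,dy=+14->C
  (2,3):dx=+8,dy=+4->C; (2,4):dx=+2,dy=+11->C; (2,5):dx=+9,dy=+12->C; (2,6):dx=+1,dy=+6->C
  (2,7):dx=+10,dy=+15->C; (2,8):dx=+5,dy=+8->C; (2,9):dx=+11,dy=+17->C; (3,4):dx=-6,dy=+7->D
  (3,5):dx=+1,dy=+8->C; (3,6):dx=-7,dy=+2->D; (3,7):dx=+2,dy=+11->C; (3,8):dx=-3,dy=+4->D
  (3,9):dx=+3,dy=+13->C; (4,5):dx=+7,dy=+1->C; (4,6):dx=-1,dy=-5->C; (4,7):dx=+8,dy=+4->C
  (4,8):dx=+3,dy=-3->D; (4,9):dx=+9,dy=+6->C; (5,6):dx=-8,dy=-6->C; (5,7):dx=+1,dy=+3->C
  (5,8):dx=-4,dy=-4->C; (5,9):dx=+2,dy=+5->C; (6,7):dx=+9,dy=+9->C; (6,8):dx=+4,dy=+2->C
  (6,9):dx=+10,dy=+11->C; (7,8):dx=-5,dy=-7->C; (7,9):dx=+1,dy=+2->C; (8,9):dx=+6,dy=+9->C
Step 2: C = 30, D = 6, total pairs = 36.
Step 3: tau = (C - D)/(n(n-1)/2) = (30 - 6)/36 = 0.666667.
Step 4: Exact two-sided p-value (enumerate n! = 362880 permutations of y under H0): p = 0.012665.
Step 5: alpha = 0.1. reject H0.

tau_b = 0.6667 (C=30, D=6), p = 0.012665, reject H0.


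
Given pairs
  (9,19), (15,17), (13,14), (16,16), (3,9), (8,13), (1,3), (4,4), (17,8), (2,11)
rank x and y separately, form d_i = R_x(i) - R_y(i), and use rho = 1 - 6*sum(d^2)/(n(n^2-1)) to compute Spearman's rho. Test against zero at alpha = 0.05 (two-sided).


Step 1: Rank x and y separately (midranks; no ties here).
rank(x): 9->6, 15->8, 13->7, 16->9, 3->3, 8->5, 1->1, 4->4, 17->10, 2->2
rank(y): 19->10, 17->9, 14->7, 16->8, 9->4, 13->6, 3->1, 4->2, 8->3, 11->5
Step 2: d_i = R_x(i) - R_y(i); compute d_i^2.
  (6-10)^2=16, (8-9)^2=1, (7-7)^2=0, (9-8)^2=1, (3-4)^2=1, (5-6)^2=1, (1-1)^2=0, (4-2)^2=4, (10-3)^2=49, (2-5)^2=9
sum(d^2) = 82.
Step 3: rho = 1 - 6*82 / (10*(10^2 - 1)) = 1 - 492/990 = 0.503030.
Step 4: Under H0, t = rho * sqrt((n-2)/(1-rho^2)) = 1.6462 ~ t(8).
Step 5: Two-sided p-value from the t-distribution with 8 df = 0.138334.
Step 6: alpha = 0.05. fail to reject H0.

rho = 0.5030, p = 0.138334, fail to reject H0 at alpha = 0.05.


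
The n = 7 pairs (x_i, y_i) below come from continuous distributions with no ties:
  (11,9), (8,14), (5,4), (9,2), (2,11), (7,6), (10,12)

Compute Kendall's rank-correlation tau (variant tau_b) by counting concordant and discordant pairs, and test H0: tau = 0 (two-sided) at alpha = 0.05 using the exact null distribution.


Step 1: Enumerate the 21 unordered pairs (i,j) with i<j and classify each by sign(x_j-x_i) * sign(y_j-y_i).
  (1,2):dx=-3,dy=+5->D; (1,3):dx=-6,dy=-5->C; (1,4):dx=-2,dy=-7->C; (1,5):dx=-9,dy=+2->D
  (1,6):dx=-4,dy=-3->C; (1,7):dx=-1,dy=+3->D; (2,3):dx=-3,dy=-10->C; (2,4):dx=+1,dy=-12->D
  (2,5):dx=-6,dy=-3->C; (2,6):dx=-1,dy=-8->C; (2,7):dx=+2,dy=-2->D; (3,4):dx=+4,dy=-2->D
  (3,5):dx=-3,dy=+7->D; (3,6):dx=+2,dy=+2->C; (3,7):dx=+5,dy=+8->C; (4,5):dx=-7,dy=+9->D
  (4,6):dx=-2,dy=+4->D; (4,7):dx=+1,dy=+10->C; (5,6):dx=+5,dy=-5->D; (5,7):dx=+8,dy=+1->C
  (6,7):dx=+3,dy=+6->C
Step 2: C = 11, D = 10, total pairs = 21.
Step 3: tau = (C - D)/(n(n-1)/2) = (11 - 10)/21 = 0.047619.
Step 4: Exact two-sided p-value (enumerate n! = 5040 permutations of y under H0): p = 1.000000.
Step 5: alpha = 0.05. fail to reject H0.

tau_b = 0.0476 (C=11, D=10), p = 1.000000, fail to reject H0.


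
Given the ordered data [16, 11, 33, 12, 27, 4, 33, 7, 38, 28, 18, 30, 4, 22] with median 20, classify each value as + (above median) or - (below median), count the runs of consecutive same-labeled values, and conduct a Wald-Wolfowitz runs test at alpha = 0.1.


Step 1: Compute median = 20; label A = above, B = below.
Labels in order: BBABABABAABABA  (n_A = 7, n_B = 7)
Step 2: Count runs R = 12.
Step 3: Under H0 (random ordering), E[R] = 2*n_A*n_B/(n_A+n_B) + 1 = 2*7*7/14 + 1 = 8.0000.
        Var[R] = 2*n_A*n_B*(2*n_A*n_B - n_A - n_B) / ((n_A+n_B)^2 * (n_A+n_B-1)) = 8232/2548 = 3.2308.
        SD[R] = 1.7974.
Step 4: Continuity-corrected z = (R - 0.5 - E[R]) / SD[R] = (12 - 0.5 - 8.0000) / 1.7974 = 1.9472.
Step 5: Two-sided p-value via normal approximation = 2*(1 - Phi(|z|)) = 0.051508.
Step 6: alpha = 0.1. reject H0.

R = 12, z = 1.9472, p = 0.051508, reject H0.


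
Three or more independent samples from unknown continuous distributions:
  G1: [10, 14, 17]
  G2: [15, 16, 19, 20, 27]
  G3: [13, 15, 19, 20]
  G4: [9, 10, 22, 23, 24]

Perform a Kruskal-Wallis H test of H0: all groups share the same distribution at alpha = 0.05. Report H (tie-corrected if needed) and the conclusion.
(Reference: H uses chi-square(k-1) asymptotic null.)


Step 1: Combine all N = 17 observations and assign midranks.
sorted (value, group, rank): (9,G4,1), (10,G1,2.5), (10,G4,2.5), (13,G3,4), (14,G1,5), (15,G2,6.5), (15,G3,6.5), (16,G2,8), (17,G1,9), (19,G2,10.5), (19,G3,10.5), (20,G2,12.5), (20,G3,12.5), (22,G4,14), (23,G4,15), (24,G4,16), (27,G2,17)
Step 2: Sum ranks within each group.
R_1 = 16.5 (n_1 = 3)
R_2 = 54.5 (n_2 = 5)
R_3 = 33.5 (n_3 = 4)
R_4 = 48.5 (n_4 = 5)
Step 3: H = 12/(N(N+1)) * sum(R_i^2/n_i) - 3(N+1)
     = 12/(17*18) * (16.5^2/3 + 54.5^2/5 + 33.5^2/4 + 48.5^2/5) - 3*18
     = 0.039216 * 1435.81 - 54
     = 2.306373.
Step 4: Ties present; correction factor C = 1 - 24/(17^3 - 17) = 0.995098. Corrected H = 2.306373 / 0.995098 = 2.317734.
Step 5: Under H0, H ~ chi^2(3); p-value = 0.509132.
Step 6: alpha = 0.05. fail to reject H0.

H = 2.3177, df = 3, p = 0.509132, fail to reject H0.


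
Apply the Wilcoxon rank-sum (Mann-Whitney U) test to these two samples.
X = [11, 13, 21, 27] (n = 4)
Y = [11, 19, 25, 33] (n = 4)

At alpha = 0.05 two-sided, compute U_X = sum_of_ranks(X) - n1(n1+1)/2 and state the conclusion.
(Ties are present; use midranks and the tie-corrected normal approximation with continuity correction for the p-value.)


Step 1: Combine and sort all 8 observations; assign midranks.
sorted (value, group): (11,X), (11,Y), (13,X), (19,Y), (21,X), (25,Y), (27,X), (33,Y)
ranks: 11->1.5, 11->1.5, 13->3, 19->4, 21->5, 25->6, 27->7, 33->8
Step 2: Rank sum for X: R1 = 1.5 + 3 + 5 + 7 = 16.5.
Step 3: U_X = R1 - n1(n1+1)/2 = 16.5 - 4*5/2 = 16.5 - 10 = 6.5.
       U_Y = n1*n2 - U_X = 16 - 6.5 = 9.5.
Step 4: Ties are present, so use the tie-corrected normal approximation (with continuity correction) for the p-value.
Step 5: p-value = 0.771503; compare to alpha = 0.05. fail to reject H0.

U_X = 6.5, p = 0.771503, fail to reject H0 at alpha = 0.05.


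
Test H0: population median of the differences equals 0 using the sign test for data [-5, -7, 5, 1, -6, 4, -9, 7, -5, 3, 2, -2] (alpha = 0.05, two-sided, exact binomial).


Step 1: Discard zero differences. Original n = 12; n_eff = number of nonzero differences = 12.
Nonzero differences (with sign): -5, -7, +5, +1, -6, +4, -9, +7, -5, +3, +2, -2
Step 2: Count signs: positive = 6, negative = 6.
Step 3: Under H0: P(positive) = 0.5, so the number of positives S ~ Bin(12, 0.5).
Step 4: Two-sided exact p-value = sum of Bin(12,0.5) probabilities at or below the observed probability = 1.000000.
Step 5: alpha = 0.05. fail to reject H0.

n_eff = 12, pos = 6, neg = 6, p = 1.000000, fail to reject H0.


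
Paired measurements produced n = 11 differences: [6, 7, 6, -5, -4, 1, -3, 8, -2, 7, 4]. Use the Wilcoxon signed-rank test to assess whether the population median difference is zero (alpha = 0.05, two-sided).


Step 1: Drop any zero differences (none here) and take |d_i|.
|d| = [6, 7, 6, 5, 4, 1, 3, 8, 2, 7, 4]
Step 2: Midrank |d_i| (ties get averaged ranks).
ranks: |6|->7.5, |7|->9.5, |6|->7.5, |5|->6, |4|->4.5, |1|->1, |3|->3, |8|->11, |2|->2, |7|->9.5, |4|->4.5
Step 3: Attach original signs; sum ranks with positive sign and with negative sign.
W+ = 7.5 + 9.5 + 7.5 + 1 + 11 + 9.5 + 4.5 = 50.5
W- = 6 + 4.5 + 3 + 2 = 15.5
(Check: W+ + W- = 66 should equal n(n+1)/2 = 66.)
Step 4: Test statistic W = min(W+, W-) = 15.5.
Step 5: Ties in |d|, so use the tie-corrected normal approximation.
        E[W] = n(n+1)/4 = 11*12/4 = 33.
        Tie groups: |d|=4 (t=2), |d|=6 (t=2), |d|=7 (t=2); sum(t^3 - t) = 18.
        Var[W] = n(n+1)(2n+1)/24 - sum(t^3-t)/48 = 3036/24 - 18/48 = 126.125.
        z = (W - E[W]) / sqrt(Var[W]) = (15.5 - 33) / 11.2305 = -1.5583.
        Two-sided p = 2*Phi(z) = 0.119174.
Step 6: alpha = 0.05. fail to reject H0.

W+ = 50.5, W- = 15.5, W = min = 15.5, p = 0.119174, fail to reject H0.


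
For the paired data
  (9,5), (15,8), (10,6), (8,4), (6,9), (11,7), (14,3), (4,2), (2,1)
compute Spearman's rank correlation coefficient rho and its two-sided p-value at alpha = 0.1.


Step 1: Rank x and y separately (midranks; no ties here).
rank(x): 9->5, 15->9, 10->6, 8->4, 6->3, 11->7, 14->8, 4->2, 2->1
rank(y): 5->5, 8->8, 6->6, 4->4, 9->9, 7->7, 3->3, 2->2, 1->1
Step 2: d_i = R_x(i) - R_y(i); compute d_i^2.
  (5-5)^2=0, (9-8)^2=1, (6-6)^2=0, (4-4)^2=0, (3-9)^2=36, (7-7)^2=0, (8-3)^2=25, (2-2)^2=0, (1-1)^2=0
sum(d^2) = 62.
Step 3: rho = 1 - 6*62 / (9*(9^2 - 1)) = 1 - 372/720 = 0.483333.
Step 4: Under H0, t = rho * sqrt((n-2)/(1-rho^2)) = 1.4607 ~ t(7).
Step 5: Two-sided p-value from the t-distribution with 7 df = 0.187470.
Step 6: alpha = 0.1. fail to reject H0.

rho = 0.4833, p = 0.187470, fail to reject H0 at alpha = 0.1.


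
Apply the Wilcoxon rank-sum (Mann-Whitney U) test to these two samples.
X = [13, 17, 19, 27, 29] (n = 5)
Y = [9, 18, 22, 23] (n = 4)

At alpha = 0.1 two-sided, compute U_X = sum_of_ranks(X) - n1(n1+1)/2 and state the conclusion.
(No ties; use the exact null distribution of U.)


Step 1: Combine and sort all 9 observations; assign midranks.
sorted (value, group): (9,Y), (13,X), (17,X), (18,Y), (19,X), (22,Y), (23,Y), (27,X), (29,X)
ranks: 9->1, 13->2, 17->3, 18->4, 19->5, 22->6, 23->7, 27->8, 29->9
Step 2: Rank sum for X: R1 = 2 + 3 + 5 + 8 + 9 = 27.
Step 3: U_X = R1 - n1(n1+1)/2 = 27 - 5*6/2 = 27 - 15 = 12.
       U_Y = n1*n2 - U_X = 20 - 12 = 8.
Step 4: No ties, so the exact null distribution of U (based on enumerating the C(9,5) = 126 equally likely rank assignments) gives the two-sided p-value.
Step 5: p-value = 0.730159; compare to alpha = 0.1. fail to reject H0.

U_X = 12, p = 0.730159, fail to reject H0 at alpha = 0.1.


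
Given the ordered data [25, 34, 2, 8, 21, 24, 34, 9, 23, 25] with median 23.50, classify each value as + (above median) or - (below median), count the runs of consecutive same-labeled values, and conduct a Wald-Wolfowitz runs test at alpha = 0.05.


Step 1: Compute median = 23.50; label A = above, B = below.
Labels in order: AABBBAABBA  (n_A = 5, n_B = 5)
Step 2: Count runs R = 5.
Step 3: Under H0 (random ordering), E[R] = 2*n_A*n_B/(n_A+n_B) + 1 = 2*5*5/10 + 1 = 6.0000.
        Var[R] = 2*n_A*n_B*(2*n_A*n_B - n_A - n_B) / ((n_A+n_B)^2 * (n_A+n_B-1)) = 2000/900 = 2.2222.
        SD[R] = 1.4907.
Step 4: Continuity-corrected z = (R + 0.5 - E[R]) / SD[R] = (5 + 0.5 - 6.0000) / 1.4907 = -0.3354.
Step 5: Two-sided p-value via normal approximation = 2*(1 - Phi(|z|)) = 0.737316.
Step 6: alpha = 0.05. fail to reject H0.

R = 5, z = -0.3354, p = 0.737316, fail to reject H0.


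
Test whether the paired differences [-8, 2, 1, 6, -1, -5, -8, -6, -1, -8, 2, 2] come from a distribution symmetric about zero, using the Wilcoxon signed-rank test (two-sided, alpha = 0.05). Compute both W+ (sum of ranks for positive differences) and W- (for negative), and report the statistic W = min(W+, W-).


Step 1: Drop any zero differences (none here) and take |d_i|.
|d| = [8, 2, 1, 6, 1, 5, 8, 6, 1, 8, 2, 2]
Step 2: Midrank |d_i| (ties get averaged ranks).
ranks: |8|->11, |2|->5, |1|->2, |6|->8.5, |1|->2, |5|->7, |8|->11, |6|->8.5, |1|->2, |8|->11, |2|->5, |2|->5
Step 3: Attach original signs; sum ranks with positive sign and with negative sign.
W+ = 5 + 2 + 8.5 + 5 + 5 = 25.5
W- = 11 + 2 + 7 + 11 + 8.5 + 2 + 11 = 52.5
(Check: W+ + W- = 78 should equal n(n+1)/2 = 78.)
Step 4: Test statistic W = min(W+, W-) = 25.5.
Step 5: Ties in |d|, so use the tie-corrected normal approximation.
        E[W] = n(n+1)/4 = 12*13/4 = 39.
        Tie groups: |d|=1 (t=3), |d|=2 (t=3), |d|=6 (t=2), |d|=8 (t=3); sum(t^3 - t) = 78.
        Var[W] = n(n+1)(2n+1)/24 - sum(t^3-t)/48 = 3900/24 - 78/48 = 160.875.
        z = (W - E[W]) / sqrt(Var[W]) = (25.5 - 39) / 12.6837 = -1.0644.
        Two-sided p = 2*Phi(z) = 0.287165.
Step 6: alpha = 0.05. fail to reject H0.

W+ = 25.5, W- = 52.5, W = min = 25.5, p = 0.287165, fail to reject H0.


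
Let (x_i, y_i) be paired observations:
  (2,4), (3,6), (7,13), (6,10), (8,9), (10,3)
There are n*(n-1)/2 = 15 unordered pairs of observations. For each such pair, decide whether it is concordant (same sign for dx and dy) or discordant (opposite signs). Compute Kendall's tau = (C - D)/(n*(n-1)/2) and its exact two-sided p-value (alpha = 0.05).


Step 1: Enumerate the 15 unordered pairs (i,j) with i<j and classify each by sign(x_j-x_i) * sign(y_j-y_i).
  (1,2):dx=+1,dy=+2->C; (1,3):dx=+5,dy=+9->C; (1,4):dx=+4,dy=+6->C; (1,5):dx=+6,dy=+5->C
  (1,6):dx=+8,dy=-1->D; (2,3):dx=+4,dy=+7->C; (2,4):dx=+3,dy=+4->C; (2,5):dx=+5,dy=+3->C
  (2,6):dx=+7,dy=-3->D; (3,4):dx=-1,dy=-3->C; (3,5):dx=+1,dy=-4->D; (3,6):dx=+3,dy=-10->D
  (4,5):dx=+2,dy=-1->D; (4,6):dx=+4,dy=-7->D; (5,6):dx=+2,dy=-6->D
Step 2: C = 8, D = 7, total pairs = 15.
Step 3: tau = (C - D)/(n(n-1)/2) = (8 - 7)/15 = 0.066667.
Step 4: Exact two-sided p-value (enumerate n! = 720 permutations of y under H0): p = 1.000000.
Step 5: alpha = 0.05. fail to reject H0.

tau_b = 0.0667 (C=8, D=7), p = 1.000000, fail to reject H0.


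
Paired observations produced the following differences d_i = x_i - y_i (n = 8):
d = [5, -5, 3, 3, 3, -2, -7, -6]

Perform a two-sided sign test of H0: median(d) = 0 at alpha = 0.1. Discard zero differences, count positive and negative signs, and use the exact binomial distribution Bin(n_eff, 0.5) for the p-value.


Step 1: Discard zero differences. Original n = 8; n_eff = number of nonzero differences = 8.
Nonzero differences (with sign): +5, -5, +3, +3, +3, -2, -7, -6
Step 2: Count signs: positive = 4, negative = 4.
Step 3: Under H0: P(positive) = 0.5, so the number of positives S ~ Bin(8, 0.5).
Step 4: Two-sided exact p-value = sum of Bin(8,0.5) probabilities at or below the observed probability = 1.000000.
Step 5: alpha = 0.1. fail to reject H0.

n_eff = 8, pos = 4, neg = 4, p = 1.000000, fail to reject H0.


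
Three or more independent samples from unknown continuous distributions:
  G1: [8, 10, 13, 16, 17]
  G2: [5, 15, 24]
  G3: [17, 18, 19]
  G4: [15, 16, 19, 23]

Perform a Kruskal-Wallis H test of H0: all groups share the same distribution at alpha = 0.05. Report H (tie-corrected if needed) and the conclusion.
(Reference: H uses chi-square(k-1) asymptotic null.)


Step 1: Combine all N = 15 observations and assign midranks.
sorted (value, group, rank): (5,G2,1), (8,G1,2), (10,G1,3), (13,G1,4), (15,G2,5.5), (15,G4,5.5), (16,G1,7.5), (16,G4,7.5), (17,G1,9.5), (17,G3,9.5), (18,G3,11), (19,G3,12.5), (19,G4,12.5), (23,G4,14), (24,G2,15)
Step 2: Sum ranks within each group.
R_1 = 26 (n_1 = 5)
R_2 = 21.5 (n_2 = 3)
R_3 = 33 (n_3 = 3)
R_4 = 39.5 (n_4 = 4)
Step 3: H = 12/(N(N+1)) * sum(R_i^2/n_i) - 3(N+1)
     = 12/(15*16) * (26^2/5 + 21.5^2/3 + 33^2/3 + 39.5^2/4) - 3*16
     = 0.050000 * 1042.35 - 48
     = 4.117292.
Step 4: Ties present; correction factor C = 1 - 24/(15^3 - 15) = 0.992857. Corrected H = 4.117292 / 0.992857 = 4.146912.
Step 5: Under H0, H ~ chi^2(3); p-value = 0.246031.
Step 6: alpha = 0.05. fail to reject H0.

H = 4.1469, df = 3, p = 0.246031, fail to reject H0.
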